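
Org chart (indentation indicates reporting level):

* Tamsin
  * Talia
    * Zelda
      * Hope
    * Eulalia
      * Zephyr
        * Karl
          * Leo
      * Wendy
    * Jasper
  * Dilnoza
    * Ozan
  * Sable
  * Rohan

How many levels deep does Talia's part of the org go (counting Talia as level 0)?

The longest chain under Talia runs Talia → Eulalia → Zephyr → Karl → Leo, which is 4 levels below Talia.

4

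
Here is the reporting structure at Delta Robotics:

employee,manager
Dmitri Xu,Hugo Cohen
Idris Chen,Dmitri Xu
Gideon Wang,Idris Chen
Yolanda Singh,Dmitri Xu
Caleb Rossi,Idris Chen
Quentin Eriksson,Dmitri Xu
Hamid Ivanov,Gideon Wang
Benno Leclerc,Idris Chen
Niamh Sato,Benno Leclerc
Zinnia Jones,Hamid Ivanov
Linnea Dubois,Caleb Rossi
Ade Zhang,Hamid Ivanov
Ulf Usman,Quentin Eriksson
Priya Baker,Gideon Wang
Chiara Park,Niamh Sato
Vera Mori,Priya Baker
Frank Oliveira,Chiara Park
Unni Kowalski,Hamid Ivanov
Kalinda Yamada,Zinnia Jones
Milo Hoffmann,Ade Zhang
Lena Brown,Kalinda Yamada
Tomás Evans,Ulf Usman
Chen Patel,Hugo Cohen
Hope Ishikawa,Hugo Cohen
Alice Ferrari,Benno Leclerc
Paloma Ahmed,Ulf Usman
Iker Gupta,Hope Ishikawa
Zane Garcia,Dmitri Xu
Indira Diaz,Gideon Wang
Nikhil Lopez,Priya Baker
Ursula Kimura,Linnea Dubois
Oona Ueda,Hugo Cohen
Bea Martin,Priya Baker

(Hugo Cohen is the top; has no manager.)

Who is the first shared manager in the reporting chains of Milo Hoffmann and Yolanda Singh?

Milo Hoffmann's chain of managers is Ade Zhang, Hamid Ivanov, Gideon Wang, Idris Chen, Dmitri Xu, Hugo Cohen. Yolanda Singh's chain of managers is Dmitri Xu, Hugo Cohen. The first manager that appears in both chains is Dmitri Xu.

Dmitri Xu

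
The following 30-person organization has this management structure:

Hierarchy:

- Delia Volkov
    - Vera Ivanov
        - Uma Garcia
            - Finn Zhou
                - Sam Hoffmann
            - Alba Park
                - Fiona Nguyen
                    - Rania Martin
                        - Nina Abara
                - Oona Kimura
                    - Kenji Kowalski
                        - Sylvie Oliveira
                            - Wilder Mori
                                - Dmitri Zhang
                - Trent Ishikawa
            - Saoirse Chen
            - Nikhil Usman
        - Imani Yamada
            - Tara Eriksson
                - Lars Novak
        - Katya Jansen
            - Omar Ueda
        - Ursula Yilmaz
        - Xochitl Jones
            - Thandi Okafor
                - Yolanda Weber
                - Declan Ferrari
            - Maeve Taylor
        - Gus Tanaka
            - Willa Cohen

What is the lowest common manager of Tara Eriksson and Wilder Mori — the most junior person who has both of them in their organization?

Tara Eriksson's chain of managers is Imani Yamada, Vera Ivanov, Delia Volkov. Wilder Mori's chain of managers is Sylvie Oliveira, Kenji Kowalski, Oona Kimura, Alba Park, Uma Garcia, Vera Ivanov, Delia Volkov. The first manager that appears in both chains is Vera Ivanov.

Vera Ivanov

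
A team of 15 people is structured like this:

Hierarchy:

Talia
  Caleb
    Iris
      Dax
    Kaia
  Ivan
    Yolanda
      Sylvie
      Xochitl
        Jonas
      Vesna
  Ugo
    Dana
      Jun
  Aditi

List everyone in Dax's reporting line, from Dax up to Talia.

Dax reports to Iris. Iris reports to Caleb. Caleb reports to Talia. Talia is at the top.

Dax -> Iris -> Caleb -> Talia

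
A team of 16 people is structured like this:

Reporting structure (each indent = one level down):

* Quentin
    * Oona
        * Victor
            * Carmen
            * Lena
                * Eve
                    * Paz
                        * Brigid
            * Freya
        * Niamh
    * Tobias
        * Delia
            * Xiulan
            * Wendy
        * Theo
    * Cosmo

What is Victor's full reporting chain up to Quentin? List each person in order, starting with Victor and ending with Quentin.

Victor -> Oona -> Quentin

Victor reports to Oona. Oona reports to Quentin. Quentin is at the top.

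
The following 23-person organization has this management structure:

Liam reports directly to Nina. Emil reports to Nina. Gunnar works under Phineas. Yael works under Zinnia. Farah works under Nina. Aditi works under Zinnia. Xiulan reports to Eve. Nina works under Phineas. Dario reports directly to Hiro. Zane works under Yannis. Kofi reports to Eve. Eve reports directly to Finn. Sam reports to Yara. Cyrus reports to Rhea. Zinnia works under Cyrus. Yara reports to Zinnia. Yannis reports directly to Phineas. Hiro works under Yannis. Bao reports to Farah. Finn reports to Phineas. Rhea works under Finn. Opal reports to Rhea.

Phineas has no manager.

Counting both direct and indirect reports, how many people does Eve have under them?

2

Eve directly manages Xiulan, Kofi. Xiulan has no reports. Kofi has no reports. So Eve's organization is 2 direct reports plus everyone under them: 1 + 1 = 2.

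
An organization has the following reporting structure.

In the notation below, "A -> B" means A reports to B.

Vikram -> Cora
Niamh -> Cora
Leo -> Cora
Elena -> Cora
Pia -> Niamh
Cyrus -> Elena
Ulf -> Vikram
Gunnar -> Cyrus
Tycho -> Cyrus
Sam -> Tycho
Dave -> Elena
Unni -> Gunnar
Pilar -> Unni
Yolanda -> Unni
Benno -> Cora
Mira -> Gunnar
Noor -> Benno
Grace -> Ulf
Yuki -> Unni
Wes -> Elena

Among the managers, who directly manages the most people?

Cora

Direct-report counts: Cora has 5; Benno has 1; Elena has 3; Cyrus has 2; Tycho has 1; Gunnar has 2; Unni has 3; Niamh has 1; Vikram has 1; Ulf has 1. The largest is 5, held by Cora.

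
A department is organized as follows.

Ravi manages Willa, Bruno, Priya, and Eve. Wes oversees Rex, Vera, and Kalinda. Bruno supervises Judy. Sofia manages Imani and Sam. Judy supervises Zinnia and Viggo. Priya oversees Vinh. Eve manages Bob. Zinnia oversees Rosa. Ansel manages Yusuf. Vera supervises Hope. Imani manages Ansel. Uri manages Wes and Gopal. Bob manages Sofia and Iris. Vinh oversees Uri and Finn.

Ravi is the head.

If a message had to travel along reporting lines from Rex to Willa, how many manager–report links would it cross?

Rex is 5 levels below Ravi, and Willa is 1 level below Ravi (their lowest common manager). The shortest path runs up from Rex to Ravi and back down to Willa: 5 + 1 = 6 links.

6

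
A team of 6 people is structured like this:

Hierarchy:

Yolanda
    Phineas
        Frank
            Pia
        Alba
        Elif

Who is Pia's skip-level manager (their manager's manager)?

Pia reports to Frank, and Frank reports to Phineas. So Pia's skip-level manager is Phineas.

Phineas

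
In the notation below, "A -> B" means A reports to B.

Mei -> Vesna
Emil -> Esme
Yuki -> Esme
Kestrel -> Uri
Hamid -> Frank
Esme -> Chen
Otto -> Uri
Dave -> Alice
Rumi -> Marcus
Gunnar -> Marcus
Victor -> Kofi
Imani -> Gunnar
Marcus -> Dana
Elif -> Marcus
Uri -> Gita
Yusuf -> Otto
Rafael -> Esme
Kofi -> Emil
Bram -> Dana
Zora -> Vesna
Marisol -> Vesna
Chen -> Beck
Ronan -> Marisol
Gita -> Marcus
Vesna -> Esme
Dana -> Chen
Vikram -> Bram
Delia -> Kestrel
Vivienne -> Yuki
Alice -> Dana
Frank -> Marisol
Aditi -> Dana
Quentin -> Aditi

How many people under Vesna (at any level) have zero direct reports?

4

The people in Vesna's organization with no one reporting to them are Mei, Zora, Ronan, Hamid. That is 4.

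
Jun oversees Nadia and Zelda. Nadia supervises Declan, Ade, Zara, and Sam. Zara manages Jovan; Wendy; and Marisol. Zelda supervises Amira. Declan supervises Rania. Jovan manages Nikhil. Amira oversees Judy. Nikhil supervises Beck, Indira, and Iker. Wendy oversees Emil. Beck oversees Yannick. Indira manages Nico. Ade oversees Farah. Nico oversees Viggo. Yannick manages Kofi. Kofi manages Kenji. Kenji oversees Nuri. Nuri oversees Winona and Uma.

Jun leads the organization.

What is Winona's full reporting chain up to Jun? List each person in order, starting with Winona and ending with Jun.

Winona -> Nuri -> Kenji -> Kofi -> Yannick -> Beck -> Nikhil -> Jovan -> Zara -> Nadia -> Jun

Winona reports to Nuri. Nuri reports to Kenji. Kenji reports to Kofi. Kofi reports to Yannick. Yannick reports to Beck. Beck reports to Nikhil. Nikhil reports to Jovan. Jovan reports to Zara. Zara reports to Nadia. Nadia reports to Jun. Jun is at the top.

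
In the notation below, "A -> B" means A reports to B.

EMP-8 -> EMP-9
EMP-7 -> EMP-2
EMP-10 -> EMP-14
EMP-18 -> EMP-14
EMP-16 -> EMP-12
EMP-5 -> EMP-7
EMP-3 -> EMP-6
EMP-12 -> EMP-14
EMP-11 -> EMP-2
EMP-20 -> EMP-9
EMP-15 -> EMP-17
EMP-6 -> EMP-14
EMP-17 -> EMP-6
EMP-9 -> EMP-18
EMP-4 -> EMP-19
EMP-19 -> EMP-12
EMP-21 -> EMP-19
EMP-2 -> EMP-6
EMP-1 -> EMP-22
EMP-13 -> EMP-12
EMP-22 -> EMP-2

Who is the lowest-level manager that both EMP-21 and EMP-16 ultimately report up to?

EMP-12

EMP-21's chain of managers is EMP-19, EMP-12, EMP-14. EMP-16's chain of managers is EMP-12, EMP-14. The first manager that appears in both chains is EMP-12.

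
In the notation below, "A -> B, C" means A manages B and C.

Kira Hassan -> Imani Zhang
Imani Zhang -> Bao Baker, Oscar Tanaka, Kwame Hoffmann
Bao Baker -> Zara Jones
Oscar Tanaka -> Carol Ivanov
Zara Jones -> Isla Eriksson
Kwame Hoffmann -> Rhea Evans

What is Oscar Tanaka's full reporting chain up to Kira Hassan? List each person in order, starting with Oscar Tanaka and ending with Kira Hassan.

Oscar Tanaka reports to Imani Zhang. Imani Zhang reports to Kira Hassan. Kira Hassan is at the top.

Oscar Tanaka -> Imani Zhang -> Kira Hassan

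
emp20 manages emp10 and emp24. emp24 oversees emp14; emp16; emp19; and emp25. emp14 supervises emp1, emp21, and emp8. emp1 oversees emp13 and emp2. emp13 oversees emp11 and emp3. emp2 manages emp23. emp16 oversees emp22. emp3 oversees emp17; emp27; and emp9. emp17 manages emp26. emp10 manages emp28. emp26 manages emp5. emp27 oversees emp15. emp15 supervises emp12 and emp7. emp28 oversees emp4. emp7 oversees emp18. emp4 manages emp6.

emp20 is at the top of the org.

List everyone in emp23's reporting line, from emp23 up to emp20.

emp23 -> emp2 -> emp1 -> emp14 -> emp24 -> emp20

emp23 reports to emp2. emp2 reports to emp1. emp1 reports to emp14. emp14 reports to emp24. emp24 reports to emp20. emp20 is at the top.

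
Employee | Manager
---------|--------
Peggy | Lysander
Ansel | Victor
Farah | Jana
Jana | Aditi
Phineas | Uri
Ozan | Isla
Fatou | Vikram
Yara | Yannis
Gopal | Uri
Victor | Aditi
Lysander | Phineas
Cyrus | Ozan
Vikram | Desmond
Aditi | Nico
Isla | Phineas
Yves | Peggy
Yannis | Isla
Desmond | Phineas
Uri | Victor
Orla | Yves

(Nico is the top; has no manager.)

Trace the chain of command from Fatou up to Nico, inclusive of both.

Fatou reports to Vikram. Vikram reports to Desmond. Desmond reports to Phineas. Phineas reports to Uri. Uri reports to Victor. Victor reports to Aditi. Aditi reports to Nico. Nico is at the top.

Fatou -> Vikram -> Desmond -> Phineas -> Uri -> Victor -> Aditi -> Nico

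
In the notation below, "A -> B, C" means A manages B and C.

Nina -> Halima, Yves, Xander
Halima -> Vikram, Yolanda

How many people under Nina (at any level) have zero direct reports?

4

The people in Nina's organization with no one reporting to them are Xander, Yves, Yolanda, Vikram. That is 4.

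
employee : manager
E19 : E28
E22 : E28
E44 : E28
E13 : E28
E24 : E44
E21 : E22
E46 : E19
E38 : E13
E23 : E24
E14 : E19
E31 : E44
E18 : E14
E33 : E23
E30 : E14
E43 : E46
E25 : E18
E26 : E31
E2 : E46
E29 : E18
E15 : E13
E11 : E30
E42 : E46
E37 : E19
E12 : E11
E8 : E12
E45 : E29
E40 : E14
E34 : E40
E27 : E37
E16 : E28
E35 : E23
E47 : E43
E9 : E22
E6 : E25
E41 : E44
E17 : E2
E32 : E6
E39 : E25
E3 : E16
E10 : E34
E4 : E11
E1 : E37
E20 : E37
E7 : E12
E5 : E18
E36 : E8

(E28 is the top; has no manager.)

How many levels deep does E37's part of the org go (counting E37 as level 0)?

1

The longest chain under E37 runs E37 → E20, which is 1 level below E37.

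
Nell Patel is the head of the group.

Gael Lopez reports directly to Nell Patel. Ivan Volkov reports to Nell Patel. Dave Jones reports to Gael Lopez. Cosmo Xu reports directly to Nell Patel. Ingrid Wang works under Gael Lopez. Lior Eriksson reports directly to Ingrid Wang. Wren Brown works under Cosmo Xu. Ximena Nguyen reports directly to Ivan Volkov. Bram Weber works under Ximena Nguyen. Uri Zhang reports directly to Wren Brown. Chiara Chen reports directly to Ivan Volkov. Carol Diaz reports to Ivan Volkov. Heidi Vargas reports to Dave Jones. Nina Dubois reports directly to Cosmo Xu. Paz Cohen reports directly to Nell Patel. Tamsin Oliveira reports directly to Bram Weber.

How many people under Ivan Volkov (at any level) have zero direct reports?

3

The people in Ivan Volkov's organization with no one reporting to them are Carol Diaz, Chiara Chen, Tamsin Oliveira. That is 3.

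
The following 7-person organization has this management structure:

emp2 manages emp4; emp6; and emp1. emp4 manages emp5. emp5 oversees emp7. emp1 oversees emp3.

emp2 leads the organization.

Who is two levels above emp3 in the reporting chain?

emp3 reports to emp1, and emp1 reports to emp2. So emp3's skip-level manager is emp2.

emp2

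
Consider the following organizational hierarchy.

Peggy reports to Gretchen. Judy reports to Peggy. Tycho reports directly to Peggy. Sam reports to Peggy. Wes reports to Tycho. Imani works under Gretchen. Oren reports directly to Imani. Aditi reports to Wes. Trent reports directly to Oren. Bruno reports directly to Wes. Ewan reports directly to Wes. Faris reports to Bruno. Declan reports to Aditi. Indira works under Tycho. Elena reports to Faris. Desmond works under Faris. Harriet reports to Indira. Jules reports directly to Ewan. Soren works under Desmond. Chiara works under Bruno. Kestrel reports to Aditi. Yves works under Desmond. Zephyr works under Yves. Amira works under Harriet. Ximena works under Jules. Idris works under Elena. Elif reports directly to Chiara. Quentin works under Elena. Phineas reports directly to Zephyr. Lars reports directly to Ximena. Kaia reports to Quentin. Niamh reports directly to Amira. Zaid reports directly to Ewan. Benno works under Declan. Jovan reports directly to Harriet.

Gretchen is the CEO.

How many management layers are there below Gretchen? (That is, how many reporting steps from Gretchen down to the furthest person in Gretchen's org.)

9

The longest chain under Gretchen runs Gretchen → Peggy → Tycho → Wes → Bruno → Faris → Desmond → Yves → Zephyr → Phineas, which is 9 levels below Gretchen.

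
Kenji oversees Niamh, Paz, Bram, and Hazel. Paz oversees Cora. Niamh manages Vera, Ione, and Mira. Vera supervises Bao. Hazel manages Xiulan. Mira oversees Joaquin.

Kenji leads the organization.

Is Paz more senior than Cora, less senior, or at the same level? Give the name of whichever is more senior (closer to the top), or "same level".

Paz is 1 level below Kenji; Cora is 2. Paz is higher.

Paz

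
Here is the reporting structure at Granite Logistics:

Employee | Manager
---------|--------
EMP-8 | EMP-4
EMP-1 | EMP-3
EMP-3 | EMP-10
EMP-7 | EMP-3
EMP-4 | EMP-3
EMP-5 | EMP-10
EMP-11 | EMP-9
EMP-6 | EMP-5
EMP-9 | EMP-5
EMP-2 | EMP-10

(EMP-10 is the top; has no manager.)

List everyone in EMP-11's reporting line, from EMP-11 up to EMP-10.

EMP-11 -> EMP-9 -> EMP-5 -> EMP-10

EMP-11 reports to EMP-9. EMP-9 reports to EMP-5. EMP-5 reports to EMP-10. EMP-10 is at the top.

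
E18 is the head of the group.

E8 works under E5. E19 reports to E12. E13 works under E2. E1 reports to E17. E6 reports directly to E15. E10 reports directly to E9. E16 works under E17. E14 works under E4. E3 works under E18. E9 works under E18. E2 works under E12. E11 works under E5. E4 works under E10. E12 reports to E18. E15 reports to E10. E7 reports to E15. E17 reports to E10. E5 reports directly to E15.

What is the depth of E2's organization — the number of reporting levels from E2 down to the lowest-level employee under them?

1

The longest chain under E2 runs E2 → E13, which is 1 level below E2.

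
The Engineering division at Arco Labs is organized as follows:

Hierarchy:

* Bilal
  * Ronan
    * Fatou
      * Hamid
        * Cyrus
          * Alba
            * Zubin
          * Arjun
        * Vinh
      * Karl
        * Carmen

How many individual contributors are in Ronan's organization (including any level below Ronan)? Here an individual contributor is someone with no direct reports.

The people in Ronan's organization with no one reporting to them are Carmen, Vinh, Arjun, Zubin. That is 4.

4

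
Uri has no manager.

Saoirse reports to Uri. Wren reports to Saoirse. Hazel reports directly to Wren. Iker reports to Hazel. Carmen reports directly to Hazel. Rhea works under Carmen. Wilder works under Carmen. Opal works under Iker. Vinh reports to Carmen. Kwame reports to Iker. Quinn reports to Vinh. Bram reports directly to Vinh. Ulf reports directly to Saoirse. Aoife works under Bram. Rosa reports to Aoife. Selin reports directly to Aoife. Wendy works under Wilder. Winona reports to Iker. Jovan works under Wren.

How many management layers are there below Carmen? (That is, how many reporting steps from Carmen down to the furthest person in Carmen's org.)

The longest chain under Carmen runs Carmen → Vinh → Bram → Aoife → Selin, which is 4 levels below Carmen.

4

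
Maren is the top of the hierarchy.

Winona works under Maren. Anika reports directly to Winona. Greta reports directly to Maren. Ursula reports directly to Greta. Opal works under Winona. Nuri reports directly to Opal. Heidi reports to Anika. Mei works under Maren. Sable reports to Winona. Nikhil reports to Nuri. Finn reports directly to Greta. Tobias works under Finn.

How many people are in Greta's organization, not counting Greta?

Greta directly manages Ursula, Finn. Ursula has no reports. Under Finn: Tobias (1). So Greta's organization is 2 direct reports plus everyone under them: 1 + 2 = 3.

3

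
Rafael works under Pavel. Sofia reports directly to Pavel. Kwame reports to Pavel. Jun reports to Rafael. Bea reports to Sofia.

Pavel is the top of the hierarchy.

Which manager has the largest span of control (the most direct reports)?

Pavel

Direct-report counts: Pavel has 3; Sofia has 1; Rafael has 1. The largest is 3, held by Pavel.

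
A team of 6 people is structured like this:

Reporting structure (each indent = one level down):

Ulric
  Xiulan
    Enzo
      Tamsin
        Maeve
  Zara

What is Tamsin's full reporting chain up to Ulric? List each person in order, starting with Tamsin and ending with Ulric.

Tamsin reports to Enzo. Enzo reports to Xiulan. Xiulan reports to Ulric. Ulric is at the top.

Tamsin -> Enzo -> Xiulan -> Ulric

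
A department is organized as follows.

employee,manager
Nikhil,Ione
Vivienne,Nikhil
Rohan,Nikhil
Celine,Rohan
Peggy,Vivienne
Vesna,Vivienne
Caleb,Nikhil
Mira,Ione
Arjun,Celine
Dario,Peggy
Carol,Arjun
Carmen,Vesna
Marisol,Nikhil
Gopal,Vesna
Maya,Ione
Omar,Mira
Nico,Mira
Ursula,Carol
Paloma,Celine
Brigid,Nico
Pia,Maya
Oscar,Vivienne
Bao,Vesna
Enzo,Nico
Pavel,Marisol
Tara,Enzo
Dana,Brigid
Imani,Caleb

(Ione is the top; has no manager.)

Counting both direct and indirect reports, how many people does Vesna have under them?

Vesna directly manages Carmen, Gopal, Bao. Carmen has no reports. Gopal has no reports. Bao has no reports. So Vesna's organization is 3 direct reports plus everyone under them: 1 + 1 + 1 = 3.

3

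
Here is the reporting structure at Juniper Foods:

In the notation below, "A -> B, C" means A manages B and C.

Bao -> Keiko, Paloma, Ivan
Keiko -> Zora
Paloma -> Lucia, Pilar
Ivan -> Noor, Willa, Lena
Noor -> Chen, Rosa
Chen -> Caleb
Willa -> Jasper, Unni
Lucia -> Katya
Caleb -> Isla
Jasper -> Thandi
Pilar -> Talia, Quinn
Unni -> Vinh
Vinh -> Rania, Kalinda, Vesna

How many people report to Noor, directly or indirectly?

4

Noor directly manages Chen, Rosa. Under Chen: Caleb, Isla (2). Rosa has no reports. So Noor's organization is 2 direct reports plus everyone under them: 3 + 1 = 4.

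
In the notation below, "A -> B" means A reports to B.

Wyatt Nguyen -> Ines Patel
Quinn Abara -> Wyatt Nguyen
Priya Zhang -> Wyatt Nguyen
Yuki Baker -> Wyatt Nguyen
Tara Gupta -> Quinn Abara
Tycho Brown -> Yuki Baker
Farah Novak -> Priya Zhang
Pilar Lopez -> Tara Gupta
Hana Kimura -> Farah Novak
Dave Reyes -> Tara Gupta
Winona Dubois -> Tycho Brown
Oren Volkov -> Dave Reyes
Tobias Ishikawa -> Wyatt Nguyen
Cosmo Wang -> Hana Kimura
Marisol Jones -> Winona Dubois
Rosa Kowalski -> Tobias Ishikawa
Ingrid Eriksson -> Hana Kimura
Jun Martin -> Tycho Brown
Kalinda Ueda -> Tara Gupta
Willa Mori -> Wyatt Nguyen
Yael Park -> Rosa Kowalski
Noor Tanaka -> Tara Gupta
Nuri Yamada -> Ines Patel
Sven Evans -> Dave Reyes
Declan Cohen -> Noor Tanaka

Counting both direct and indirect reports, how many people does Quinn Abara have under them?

8

Quinn Abara directly manages Tara Gupta. Under Tara Gupta: Noor Tanaka, Declan Cohen, Kalinda Ueda, Dave Reyes, Sven Evans, Oren Volkov, Pilar Lopez (7). That's 8 in total.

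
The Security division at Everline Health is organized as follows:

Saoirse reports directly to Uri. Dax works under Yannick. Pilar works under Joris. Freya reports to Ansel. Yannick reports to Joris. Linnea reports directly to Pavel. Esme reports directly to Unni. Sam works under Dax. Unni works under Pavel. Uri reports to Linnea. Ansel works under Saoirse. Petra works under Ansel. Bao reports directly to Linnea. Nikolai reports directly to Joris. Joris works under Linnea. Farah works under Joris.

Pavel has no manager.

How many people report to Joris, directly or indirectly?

Joris directly manages Pilar, Farah, Nikolai, Yannick. Pilar has no reports. Farah has no reports. Nikolai has no reports. Under Yannick: Dax, Sam (2). So Joris's organization is 4 direct reports plus everyone under them: 1 + 1 + 1 + 3 = 6.

6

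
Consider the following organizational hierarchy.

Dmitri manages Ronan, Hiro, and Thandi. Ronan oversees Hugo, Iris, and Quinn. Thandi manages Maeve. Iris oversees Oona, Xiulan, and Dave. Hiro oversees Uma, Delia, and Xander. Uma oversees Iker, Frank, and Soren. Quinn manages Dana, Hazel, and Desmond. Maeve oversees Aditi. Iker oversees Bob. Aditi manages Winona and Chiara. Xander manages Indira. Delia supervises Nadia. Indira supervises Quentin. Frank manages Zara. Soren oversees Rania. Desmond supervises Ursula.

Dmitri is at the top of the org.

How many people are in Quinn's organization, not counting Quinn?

4

Quinn directly manages Dana, Hazel, Desmond. Dana has no reports. Hazel has no reports. Under Desmond: Ursula (1). So Quinn's organization is 3 direct reports plus everyone under them: 1 + 1 + 2 = 4.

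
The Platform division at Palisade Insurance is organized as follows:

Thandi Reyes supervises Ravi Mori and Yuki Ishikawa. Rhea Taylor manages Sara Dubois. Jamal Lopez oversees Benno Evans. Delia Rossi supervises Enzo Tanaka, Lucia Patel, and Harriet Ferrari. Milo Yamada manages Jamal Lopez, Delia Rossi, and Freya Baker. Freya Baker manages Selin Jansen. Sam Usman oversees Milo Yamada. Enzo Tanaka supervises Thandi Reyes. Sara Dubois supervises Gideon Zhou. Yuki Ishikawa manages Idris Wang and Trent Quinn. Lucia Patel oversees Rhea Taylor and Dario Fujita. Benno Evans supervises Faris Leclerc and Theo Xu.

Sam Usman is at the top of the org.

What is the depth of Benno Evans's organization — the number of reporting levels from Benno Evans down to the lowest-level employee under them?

1

The longest chain under Benno Evans runs Benno Evans → Theo Xu, which is 1 level below Benno Evans.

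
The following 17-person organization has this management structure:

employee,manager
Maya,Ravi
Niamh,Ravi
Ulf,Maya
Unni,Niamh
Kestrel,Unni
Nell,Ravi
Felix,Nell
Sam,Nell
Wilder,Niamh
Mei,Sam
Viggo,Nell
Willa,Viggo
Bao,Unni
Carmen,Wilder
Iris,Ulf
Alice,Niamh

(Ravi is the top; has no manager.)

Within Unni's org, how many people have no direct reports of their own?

The people in Unni's organization with no one reporting to them are Bao, Kestrel. That is 2.

2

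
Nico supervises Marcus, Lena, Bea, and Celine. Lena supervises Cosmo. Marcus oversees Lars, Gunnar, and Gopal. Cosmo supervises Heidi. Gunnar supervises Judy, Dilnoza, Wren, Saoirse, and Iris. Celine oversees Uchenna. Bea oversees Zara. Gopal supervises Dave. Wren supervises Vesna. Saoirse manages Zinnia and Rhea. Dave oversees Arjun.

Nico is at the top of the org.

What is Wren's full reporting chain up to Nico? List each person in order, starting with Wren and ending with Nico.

Wren reports to Gunnar. Gunnar reports to Marcus. Marcus reports to Nico. Nico is at the top.

Wren -> Gunnar -> Marcus -> Nico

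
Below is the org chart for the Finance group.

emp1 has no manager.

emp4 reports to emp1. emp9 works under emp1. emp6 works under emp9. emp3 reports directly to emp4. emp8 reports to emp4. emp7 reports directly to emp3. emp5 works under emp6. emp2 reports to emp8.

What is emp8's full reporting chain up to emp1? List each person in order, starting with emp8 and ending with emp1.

emp8 -> emp4 -> emp1

emp8 reports to emp4. emp4 reports to emp1. emp1 is at the top.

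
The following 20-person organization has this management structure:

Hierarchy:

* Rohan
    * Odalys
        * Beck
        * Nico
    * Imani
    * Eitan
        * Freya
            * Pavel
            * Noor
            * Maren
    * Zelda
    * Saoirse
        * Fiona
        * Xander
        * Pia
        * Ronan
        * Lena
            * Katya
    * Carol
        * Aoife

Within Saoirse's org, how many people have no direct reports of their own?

The people in Saoirse's organization with no one reporting to them are Katya, Ronan, Pia, Xander, Fiona. That is 5.

5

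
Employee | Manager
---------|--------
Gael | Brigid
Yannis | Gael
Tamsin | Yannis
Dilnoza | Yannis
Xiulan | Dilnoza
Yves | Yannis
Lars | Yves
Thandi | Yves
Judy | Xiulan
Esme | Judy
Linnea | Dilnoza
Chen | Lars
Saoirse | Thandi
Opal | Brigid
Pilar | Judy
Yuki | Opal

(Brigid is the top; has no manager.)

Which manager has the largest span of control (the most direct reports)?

Yannis

Direct-report counts: Brigid has 2; Opal has 1; Gael has 1; Yannis has 3; Yves has 2; Thandi has 1; Lars has 1; Dilnoza has 2; Xiulan has 1; Judy has 2. The largest is 3, held by Yannis.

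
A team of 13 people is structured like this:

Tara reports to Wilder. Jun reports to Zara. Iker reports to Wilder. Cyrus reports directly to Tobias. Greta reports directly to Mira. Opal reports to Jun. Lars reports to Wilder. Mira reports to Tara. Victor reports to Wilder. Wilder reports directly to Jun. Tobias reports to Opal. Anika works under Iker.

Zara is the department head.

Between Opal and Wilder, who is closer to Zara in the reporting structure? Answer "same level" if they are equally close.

same level

Both Opal and Wilder are 2 levels below Zara.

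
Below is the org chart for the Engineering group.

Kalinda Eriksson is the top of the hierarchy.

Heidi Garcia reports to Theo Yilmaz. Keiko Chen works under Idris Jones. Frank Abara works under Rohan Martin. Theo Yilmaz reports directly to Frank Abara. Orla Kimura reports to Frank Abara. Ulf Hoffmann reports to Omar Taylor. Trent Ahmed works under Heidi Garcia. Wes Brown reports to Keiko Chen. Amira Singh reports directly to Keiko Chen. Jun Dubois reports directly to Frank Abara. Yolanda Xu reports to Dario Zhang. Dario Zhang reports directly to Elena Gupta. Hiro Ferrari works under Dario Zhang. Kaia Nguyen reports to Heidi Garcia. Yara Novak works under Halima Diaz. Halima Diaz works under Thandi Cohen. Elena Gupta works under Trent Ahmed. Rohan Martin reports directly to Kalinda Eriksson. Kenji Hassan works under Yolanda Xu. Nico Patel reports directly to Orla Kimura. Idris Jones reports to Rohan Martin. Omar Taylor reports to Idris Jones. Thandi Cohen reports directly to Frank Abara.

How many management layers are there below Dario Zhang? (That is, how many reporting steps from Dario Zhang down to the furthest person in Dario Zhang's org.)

The longest chain under Dario Zhang runs Dario Zhang → Yolanda Xu → Kenji Hassan, which is 2 levels below Dario Zhang.

2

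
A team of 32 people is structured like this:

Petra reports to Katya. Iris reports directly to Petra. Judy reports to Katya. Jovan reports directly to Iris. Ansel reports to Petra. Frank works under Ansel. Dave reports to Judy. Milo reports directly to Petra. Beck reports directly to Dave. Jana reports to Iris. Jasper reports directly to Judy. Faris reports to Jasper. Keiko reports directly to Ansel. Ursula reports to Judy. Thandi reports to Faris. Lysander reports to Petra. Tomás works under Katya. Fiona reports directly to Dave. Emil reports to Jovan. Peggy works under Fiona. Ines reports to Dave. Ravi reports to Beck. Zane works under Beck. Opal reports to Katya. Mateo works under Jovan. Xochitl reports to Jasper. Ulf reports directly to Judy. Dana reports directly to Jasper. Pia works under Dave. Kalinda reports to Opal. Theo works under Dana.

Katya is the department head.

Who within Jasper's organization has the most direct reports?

Jasper

Direct-report counts within Jasper's organization: Jasper has 3; Dana has 1; Faris has 1. The largest is 3, held by Jasper.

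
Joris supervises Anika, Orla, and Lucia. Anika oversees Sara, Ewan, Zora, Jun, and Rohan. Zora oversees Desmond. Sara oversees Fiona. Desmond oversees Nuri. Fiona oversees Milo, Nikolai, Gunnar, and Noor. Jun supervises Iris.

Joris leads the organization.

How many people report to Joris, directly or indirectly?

16

Joris directly manages Anika, Orla, Lucia. Under Anika: Jun, Iris, Sara, Fiona, Noor, Gunnar, Nikolai, Milo, Rohan, Zora, Desmond, Nuri, Ewan (13). Orla has no reports. Lucia has no reports. So Joris's organization is 3 direct reports plus everyone under them: 14 + 1 + 1 = 16.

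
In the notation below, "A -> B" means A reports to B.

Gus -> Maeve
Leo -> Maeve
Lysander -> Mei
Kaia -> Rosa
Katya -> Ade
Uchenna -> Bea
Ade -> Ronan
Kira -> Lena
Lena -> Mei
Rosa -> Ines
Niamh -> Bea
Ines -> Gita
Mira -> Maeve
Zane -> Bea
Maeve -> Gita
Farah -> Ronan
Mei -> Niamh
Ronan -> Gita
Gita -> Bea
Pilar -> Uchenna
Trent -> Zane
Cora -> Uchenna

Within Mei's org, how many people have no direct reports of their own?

The people in Mei's organization with no one reporting to them are Kira, Lysander. That is 2.

2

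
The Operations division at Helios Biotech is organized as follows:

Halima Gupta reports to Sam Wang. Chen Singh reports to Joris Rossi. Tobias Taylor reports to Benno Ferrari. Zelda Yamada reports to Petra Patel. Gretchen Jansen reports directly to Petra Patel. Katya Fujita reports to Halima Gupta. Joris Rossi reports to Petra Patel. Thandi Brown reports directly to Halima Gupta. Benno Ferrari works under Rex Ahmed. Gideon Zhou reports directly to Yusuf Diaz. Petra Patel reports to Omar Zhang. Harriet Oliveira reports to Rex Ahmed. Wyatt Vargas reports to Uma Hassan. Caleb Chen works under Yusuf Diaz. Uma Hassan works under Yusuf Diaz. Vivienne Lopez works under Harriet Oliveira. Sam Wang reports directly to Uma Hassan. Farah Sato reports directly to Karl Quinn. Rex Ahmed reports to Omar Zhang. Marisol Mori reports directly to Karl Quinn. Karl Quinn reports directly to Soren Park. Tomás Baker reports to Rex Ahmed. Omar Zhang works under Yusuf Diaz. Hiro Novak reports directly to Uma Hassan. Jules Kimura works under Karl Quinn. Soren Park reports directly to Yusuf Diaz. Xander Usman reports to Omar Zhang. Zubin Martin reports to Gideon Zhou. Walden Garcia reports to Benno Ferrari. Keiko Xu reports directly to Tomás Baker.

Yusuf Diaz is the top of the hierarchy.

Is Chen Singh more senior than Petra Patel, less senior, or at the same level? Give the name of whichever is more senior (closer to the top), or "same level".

Chen Singh is 4 levels below Yusuf Diaz; Petra Patel is 2. Petra Patel is higher.

Petra Patel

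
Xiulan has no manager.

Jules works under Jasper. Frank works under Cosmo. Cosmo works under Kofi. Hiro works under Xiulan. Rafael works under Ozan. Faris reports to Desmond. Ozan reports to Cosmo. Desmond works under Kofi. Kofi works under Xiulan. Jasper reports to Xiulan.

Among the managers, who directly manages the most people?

Direct-report counts: Xiulan has 3; Jasper has 1; Kofi has 2; Cosmo has 2; Ozan has 1; Desmond has 1. The largest is 3, held by Xiulan.

Xiulan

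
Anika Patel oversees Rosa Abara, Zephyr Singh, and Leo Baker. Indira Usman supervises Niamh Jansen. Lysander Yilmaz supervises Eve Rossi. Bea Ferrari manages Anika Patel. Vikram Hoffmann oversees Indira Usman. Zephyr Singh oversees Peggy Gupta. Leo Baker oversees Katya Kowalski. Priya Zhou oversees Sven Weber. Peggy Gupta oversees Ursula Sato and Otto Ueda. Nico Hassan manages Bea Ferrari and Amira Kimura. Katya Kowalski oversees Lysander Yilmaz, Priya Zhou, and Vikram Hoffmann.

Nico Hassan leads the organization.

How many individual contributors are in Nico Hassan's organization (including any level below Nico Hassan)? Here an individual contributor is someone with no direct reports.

7

The people in Nico Hassan's organization with no one reporting to them are Amira Kimura, Niamh Jansen, Sven Weber, Eve Rossi, Rosa Abara, Otto Ueda, Ursula Sato. That is 7.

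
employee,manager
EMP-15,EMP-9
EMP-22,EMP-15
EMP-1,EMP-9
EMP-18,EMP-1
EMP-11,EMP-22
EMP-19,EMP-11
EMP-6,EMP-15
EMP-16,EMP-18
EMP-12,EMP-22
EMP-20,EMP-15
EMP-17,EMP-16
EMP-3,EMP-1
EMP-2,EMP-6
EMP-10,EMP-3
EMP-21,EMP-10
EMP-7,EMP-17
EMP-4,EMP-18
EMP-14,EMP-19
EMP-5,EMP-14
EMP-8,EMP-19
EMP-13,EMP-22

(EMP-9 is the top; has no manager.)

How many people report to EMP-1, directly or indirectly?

EMP-1 directly manages EMP-18, EMP-3. Under EMP-18: EMP-4, EMP-16, EMP-17, EMP-7 (4). Under EMP-3: EMP-10, EMP-21 (2). So EMP-1's organization is 2 direct reports plus everyone under them: 5 + 3 = 8.

8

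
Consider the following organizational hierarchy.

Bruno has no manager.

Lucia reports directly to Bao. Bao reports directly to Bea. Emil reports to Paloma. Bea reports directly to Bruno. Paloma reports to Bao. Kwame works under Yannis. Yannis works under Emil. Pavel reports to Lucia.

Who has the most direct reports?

Bao

Direct-report counts: Bruno has 1; Bea has 1; Bao has 2; Paloma has 1; Emil has 1; Yannis has 1; Lucia has 1. The largest is 2, held by Bao.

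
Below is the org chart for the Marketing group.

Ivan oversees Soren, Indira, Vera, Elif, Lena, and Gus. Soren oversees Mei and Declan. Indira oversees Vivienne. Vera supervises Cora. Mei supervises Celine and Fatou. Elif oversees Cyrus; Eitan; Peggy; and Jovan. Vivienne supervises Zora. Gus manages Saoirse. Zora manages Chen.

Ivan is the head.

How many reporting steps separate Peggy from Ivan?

2

Chain from Peggy up to Ivan: Peggy → Elif → Ivan. That is 2 steps up, so Peggy is 2 levels below Ivan.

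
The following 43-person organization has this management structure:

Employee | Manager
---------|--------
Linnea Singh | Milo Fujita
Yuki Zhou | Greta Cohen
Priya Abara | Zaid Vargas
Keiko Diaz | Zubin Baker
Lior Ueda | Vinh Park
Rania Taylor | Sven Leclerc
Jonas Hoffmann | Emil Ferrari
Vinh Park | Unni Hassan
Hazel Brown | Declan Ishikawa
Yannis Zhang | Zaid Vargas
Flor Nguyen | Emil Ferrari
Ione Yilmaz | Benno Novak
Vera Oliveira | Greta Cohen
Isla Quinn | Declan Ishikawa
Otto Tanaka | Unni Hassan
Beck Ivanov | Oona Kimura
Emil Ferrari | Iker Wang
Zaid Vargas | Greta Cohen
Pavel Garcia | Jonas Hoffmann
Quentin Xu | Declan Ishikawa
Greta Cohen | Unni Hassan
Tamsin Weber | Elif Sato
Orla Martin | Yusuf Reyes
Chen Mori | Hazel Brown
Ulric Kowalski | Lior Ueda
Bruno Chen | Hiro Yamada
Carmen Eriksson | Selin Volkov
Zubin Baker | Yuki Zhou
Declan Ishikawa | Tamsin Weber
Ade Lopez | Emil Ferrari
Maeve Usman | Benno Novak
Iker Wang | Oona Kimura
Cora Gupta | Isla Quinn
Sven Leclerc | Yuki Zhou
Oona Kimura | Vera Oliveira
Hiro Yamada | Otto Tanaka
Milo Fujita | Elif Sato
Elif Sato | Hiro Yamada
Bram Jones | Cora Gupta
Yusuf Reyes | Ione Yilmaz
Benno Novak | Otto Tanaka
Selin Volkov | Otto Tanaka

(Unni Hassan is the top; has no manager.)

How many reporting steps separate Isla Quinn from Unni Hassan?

Chain from Isla Quinn up to Unni Hassan: Isla Quinn → Declan Ishikawa → Tamsin Weber → Elif Sato → Hiro Yamada → Otto Tanaka → Unni Hassan. That is 6 steps up, so Isla Quinn is 6 levels below Unni Hassan.

6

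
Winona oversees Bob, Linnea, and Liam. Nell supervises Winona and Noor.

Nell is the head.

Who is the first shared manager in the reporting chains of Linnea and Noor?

Linnea's chain of managers is Winona, Nell. Noor's chain of managers is Nell. The first manager that appears in both chains is Nell.

Nell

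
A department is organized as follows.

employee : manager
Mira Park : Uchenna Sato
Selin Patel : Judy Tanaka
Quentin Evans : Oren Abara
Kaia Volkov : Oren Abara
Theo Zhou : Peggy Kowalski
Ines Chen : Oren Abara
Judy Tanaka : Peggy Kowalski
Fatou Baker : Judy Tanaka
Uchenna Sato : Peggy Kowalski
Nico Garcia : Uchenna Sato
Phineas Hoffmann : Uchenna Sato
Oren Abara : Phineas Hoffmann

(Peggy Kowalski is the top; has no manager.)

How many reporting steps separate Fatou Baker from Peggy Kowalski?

Chain from Fatou Baker up to Peggy Kowalski: Fatou Baker → Judy Tanaka → Peggy Kowalski. That is 2 steps up, so Fatou Baker is 2 levels below Peggy Kowalski.

2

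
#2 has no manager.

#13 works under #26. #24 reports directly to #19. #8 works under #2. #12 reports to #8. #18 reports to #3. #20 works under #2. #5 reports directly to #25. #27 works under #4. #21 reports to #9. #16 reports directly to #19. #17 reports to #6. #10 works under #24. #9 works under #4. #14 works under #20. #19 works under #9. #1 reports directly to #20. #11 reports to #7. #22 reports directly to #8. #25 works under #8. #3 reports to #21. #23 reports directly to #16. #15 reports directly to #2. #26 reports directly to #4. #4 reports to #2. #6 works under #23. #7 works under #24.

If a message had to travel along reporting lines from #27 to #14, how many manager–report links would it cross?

4

#27 is 2 levels below #2, and #14 is 2 levels below #2 (their lowest common manager). The shortest path runs up from #27 to #2 and back down to #14: 2 + 2 = 4 links.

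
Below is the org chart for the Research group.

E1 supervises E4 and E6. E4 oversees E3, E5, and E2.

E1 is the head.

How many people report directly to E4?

3

E4 directly manages E3, E5, E2. That is 3 direct reports.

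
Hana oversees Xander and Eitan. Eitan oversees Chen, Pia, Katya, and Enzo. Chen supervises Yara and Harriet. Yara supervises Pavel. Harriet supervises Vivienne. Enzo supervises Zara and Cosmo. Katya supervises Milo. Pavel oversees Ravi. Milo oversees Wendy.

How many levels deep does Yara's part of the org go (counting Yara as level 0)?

2

The longest chain under Yara runs Yara → Pavel → Ravi, which is 2 levels below Yara.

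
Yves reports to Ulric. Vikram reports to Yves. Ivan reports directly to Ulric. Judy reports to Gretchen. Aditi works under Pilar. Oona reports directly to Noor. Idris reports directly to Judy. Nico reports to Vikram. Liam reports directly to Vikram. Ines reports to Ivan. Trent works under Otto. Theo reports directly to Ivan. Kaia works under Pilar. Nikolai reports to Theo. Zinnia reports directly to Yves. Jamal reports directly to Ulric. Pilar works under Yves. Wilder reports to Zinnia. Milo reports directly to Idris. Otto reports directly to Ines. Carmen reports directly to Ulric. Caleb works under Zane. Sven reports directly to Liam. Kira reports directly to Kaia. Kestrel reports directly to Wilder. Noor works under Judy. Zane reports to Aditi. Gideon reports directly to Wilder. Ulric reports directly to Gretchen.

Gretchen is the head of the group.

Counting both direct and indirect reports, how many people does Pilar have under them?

Pilar directly manages Kaia, Aditi. Under Kaia: Kira (1). Under Aditi: Zane, Caleb (2). So Pilar's organization is 2 direct reports plus everyone under them: 2 + 3 = 5.

5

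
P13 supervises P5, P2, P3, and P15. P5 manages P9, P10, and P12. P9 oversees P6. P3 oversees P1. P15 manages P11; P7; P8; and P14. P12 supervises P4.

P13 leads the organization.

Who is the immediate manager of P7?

P15

P7 reports directly to P15.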